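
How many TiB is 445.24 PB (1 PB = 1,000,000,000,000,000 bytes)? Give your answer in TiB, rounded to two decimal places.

445.24 PB × 1,000,000,000,000,000 bytes/PB = 445,240,000,000,000,000 bytes
1 TiB = 2^40 bytes = 1,099,511,627,776 bytes
445,240,000,000,000,000 / 1,099,511,627,776 = 404,943.42 TiB

404,943.42 TiB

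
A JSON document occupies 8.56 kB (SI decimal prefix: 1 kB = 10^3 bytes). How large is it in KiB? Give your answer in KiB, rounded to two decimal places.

8.56 kB × 1,000 bytes/kB = 8,560 bytes
1 KiB = 1,024 bytes
8,560 / 1,024 = 8.36 KiB

8.36 KiB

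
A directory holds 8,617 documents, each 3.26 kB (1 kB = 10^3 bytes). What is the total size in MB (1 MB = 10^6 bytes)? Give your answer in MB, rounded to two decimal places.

28.09 MB

Total = 8,617 × 3.26 kB = 28091.42 kB
= 28091.42 × 1,000 bytes = 28,091,420 bytes
1 MB = 1,000,000 bytes
28,091,420 / 1,000,000 = 28.09 MB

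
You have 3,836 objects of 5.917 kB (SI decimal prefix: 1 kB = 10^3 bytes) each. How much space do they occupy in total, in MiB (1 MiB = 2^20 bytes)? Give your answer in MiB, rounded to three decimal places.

Total = 3,836 × 5.917 kB = 22697.612 kB
= 22697.612 × 1,000 bytes = 22,697,612 bytes
1 MiB = 1,048,576 bytes
22,697,612 / 1,048,576 = 21.646 MiB

21.646 MiB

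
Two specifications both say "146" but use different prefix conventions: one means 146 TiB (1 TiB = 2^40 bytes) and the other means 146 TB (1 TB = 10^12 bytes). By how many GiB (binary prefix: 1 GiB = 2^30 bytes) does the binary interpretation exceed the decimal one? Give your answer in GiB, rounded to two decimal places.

146 TiB = 146 × 1,099,511,627,776 = 160,528,697,655,296 bytes
146 TB = 146 × 1,000,000,000,000 = 146,000,000,000,000 bytes
difference = 14,528,697,655,296 bytes
14,528,697,655,296 / 1,073,741,824 = 13,530.90 GiB

13,530.90 GiB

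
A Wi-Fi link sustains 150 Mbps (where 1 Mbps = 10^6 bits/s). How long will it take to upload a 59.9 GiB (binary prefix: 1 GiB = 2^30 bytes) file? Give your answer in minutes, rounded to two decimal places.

59.9 GiB = 64,317,135,257.6 bytes = 514,537,082,060.8 bits
150 Mbps = 150,000,000 bits/s
time = 514,537,082,060.8 / 150,000,000 = 3,430.247 s
3,430.247 s / 60 = 57.17 minutes

57.17 minutes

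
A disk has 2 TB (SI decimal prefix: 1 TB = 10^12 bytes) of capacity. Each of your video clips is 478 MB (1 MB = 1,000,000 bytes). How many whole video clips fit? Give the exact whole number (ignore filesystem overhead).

4,184

Capacity: 2 TB = 2,000,000,000,000 bytes
Per item: 478 MB = 478,000,000 bytes
⌊2,000,000,000,000 / 478,000,000⌋ = 4,184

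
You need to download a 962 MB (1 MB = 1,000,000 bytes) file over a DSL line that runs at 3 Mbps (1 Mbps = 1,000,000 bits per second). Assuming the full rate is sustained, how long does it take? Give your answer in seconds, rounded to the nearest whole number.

962 MB = 962,000,000 bytes = 7,696,000,000 bits
3 Mbps = 3,000,000 bits/s
time = 7,696,000,000 / 3,000,000 = 2,565 s

2,565 seconds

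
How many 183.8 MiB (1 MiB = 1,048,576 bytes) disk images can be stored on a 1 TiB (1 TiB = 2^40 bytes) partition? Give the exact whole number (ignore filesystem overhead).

Capacity: 1 TiB = 1,099,511,627,776 bytes
Per item: 183.8 MiB = 192,728,268.8 bytes
⌊1,099,511,627,776 / 192,728,268.8⌋ = 5,704

5,704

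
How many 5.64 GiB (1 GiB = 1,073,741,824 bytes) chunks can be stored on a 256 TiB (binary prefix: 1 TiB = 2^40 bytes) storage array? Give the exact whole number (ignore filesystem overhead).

46,479

Capacity: 256 TiB = 281,474,976,710,656 bytes
Per item: 5.64 GiB = 6,055,903,887.36 bytes
⌊281,474,976,710,656 / 6,055,903,887.36⌋ = 46,479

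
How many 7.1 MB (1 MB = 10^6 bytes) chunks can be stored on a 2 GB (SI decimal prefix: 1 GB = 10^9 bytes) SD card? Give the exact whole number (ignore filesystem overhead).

281

Capacity: 2 GB = 2,000,000,000 bytes
Per item: 7.1 MB = 7,100,000 bytes
⌊2,000,000,000 / 7,100,000⌋ = 281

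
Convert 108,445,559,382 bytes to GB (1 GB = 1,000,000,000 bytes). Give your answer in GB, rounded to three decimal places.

108,445,559,382 bytes given.
1 GB = 1,000,000,000 bytes
108,445,559,382 / 1,000,000,000 = 108.446 GB

108.446 GB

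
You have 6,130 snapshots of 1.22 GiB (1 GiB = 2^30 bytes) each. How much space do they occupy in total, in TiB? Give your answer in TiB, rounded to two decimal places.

7.30 TiB

Total = 6,130 × 1.22 GiB = 7478.6 GiB
= 7478.6 × 1,073,741,824 bytes = 8,030,085,604,966.4 bytes
1 TiB = 1,099,511,627,776 bytes
8,030,085,604,966.4 / 1,099,511,627,776 = 7.30 TiB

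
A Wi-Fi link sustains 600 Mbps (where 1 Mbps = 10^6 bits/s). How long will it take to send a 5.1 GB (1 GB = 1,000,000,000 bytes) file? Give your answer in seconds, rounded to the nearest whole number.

5.1 GB = 5,100,000,000 bytes = 40,800,000,000 bits
600 Mbps = 600,000,000 bits/s
time = 40,800,000,000 / 600,000,000 = 68 s

68 seconds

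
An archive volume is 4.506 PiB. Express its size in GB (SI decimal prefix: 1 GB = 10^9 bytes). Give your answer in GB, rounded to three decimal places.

5,073,304.980 GB

4.506 PiB × 1,125,899,906,842,624 bytes/PiB = 5,073,304,980,232,863.744 bytes
1 GB = 1,000,000,000 bytes
5,073,304,980,232,863.744 / 1,000,000,000 = 5,073,304.980 GB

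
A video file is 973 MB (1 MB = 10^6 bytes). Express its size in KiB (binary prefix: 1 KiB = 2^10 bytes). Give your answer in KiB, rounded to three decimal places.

950,195.313 KiB

973 MB = 973 × 10^6 bytes = 973,000,000 bytes
1 KiB = 1,024 bytes
973,000,000 / 1,024 = 950,195.313 KiB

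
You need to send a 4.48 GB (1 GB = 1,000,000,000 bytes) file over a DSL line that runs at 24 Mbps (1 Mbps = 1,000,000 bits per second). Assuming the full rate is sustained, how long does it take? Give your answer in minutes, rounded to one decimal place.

4.48 GB = 4,480,000,000 bytes = 35,840,000,000 bits
24 Mbps = 24,000,000 bits/s
time = 35,840,000,000 / 24,000,000 = 1,493.33 s
1,493.33 s / 60 = 24.9 minutes

24.9 minutes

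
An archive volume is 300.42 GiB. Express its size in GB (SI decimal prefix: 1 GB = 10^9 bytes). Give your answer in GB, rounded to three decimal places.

300.42 GiB = 300.42 × 2^30 bytes = 322,573,518,766.08 bytes
1 GB = 1,000,000,000 bytes
322,573,518,766.08 / 1,000,000,000 = 322.574 GB

322.574 GB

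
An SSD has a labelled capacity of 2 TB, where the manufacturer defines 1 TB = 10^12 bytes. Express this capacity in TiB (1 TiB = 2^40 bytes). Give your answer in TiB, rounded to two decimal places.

2 TB = 2 × 10^12 bytes = 2,000,000,000,000 bytes
1 TiB = 2^40 bytes = 1,099,511,627,776 bytes
2,000,000,000,000 / 1,099,511,627,776 = 1.82 TiB

1.82 TiB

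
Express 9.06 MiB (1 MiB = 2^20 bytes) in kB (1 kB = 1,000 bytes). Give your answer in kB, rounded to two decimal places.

9,500.10 kB

9.06 MiB = 9.06 × 2^20 bytes = 9,500,098.56 bytes
1 kB = 1,000 bytes
9,500,098.56 / 1,000 = 9,500.10 kB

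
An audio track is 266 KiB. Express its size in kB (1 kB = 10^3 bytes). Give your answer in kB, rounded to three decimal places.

266 KiB × 1,024 bytes/KiB = 272,384 bytes
1 kB = 1,000 bytes
272,384 / 1,000 = 272.384 kB

272.384 kB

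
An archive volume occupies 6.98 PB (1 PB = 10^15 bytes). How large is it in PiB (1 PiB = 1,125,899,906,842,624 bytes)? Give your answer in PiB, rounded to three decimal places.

6.98 PB = 6.98 × 10^15 bytes = 6,980,000,000,000,000 bytes
1 PiB = 1,125,899,906,842,624 bytes
6,980,000,000,000,000 / 1,125,899,906,842,624 = 6.199 PiB

6.199 PiB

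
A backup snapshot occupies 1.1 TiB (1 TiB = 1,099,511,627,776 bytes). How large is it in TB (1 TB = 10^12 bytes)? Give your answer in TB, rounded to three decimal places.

1.209 TB

1.1 TiB = 1.1 × 2^40 bytes = 1,209,462,790,553.6 bytes
1 TB = 10^12 bytes = 1,000,000,000,000 bytes
1,209,462,790,553.6 / 1,000,000,000,000 = 1.209 TB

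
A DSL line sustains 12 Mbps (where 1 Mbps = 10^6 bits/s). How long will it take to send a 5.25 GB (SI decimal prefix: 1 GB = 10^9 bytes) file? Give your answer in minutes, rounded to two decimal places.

5.25 GB = 5,250,000,000 bytes = 42,000,000,000 bits
12 Mbps = 12,000,000 bits/s
time = 42,000,000,000 / 12,000,000 = 3,500.000 s
3,500.000 s / 60 = 58.33 minutes

58.33 minutes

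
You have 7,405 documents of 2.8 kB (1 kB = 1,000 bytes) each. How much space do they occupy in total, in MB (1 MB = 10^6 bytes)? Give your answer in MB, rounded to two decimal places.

20.73 MB

Total = 7,405 × 2.8 kB = 20,734 kB
= 20,734 × 1,000 bytes = 20,734,000 bytes
1 MB = 1,000,000 bytes
20,734,000 / 1,000,000 = 20.73 MB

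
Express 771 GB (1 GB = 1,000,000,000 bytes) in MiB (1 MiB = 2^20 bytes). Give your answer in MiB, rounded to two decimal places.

735,282.90 MiB

771 GB × 1,000,000,000 bytes/GB = 771,000,000,000 bytes
1 MiB = 2^20 bytes = 1,048,576 bytes
771,000,000,000 / 1,048,576 = 735,282.90 MiB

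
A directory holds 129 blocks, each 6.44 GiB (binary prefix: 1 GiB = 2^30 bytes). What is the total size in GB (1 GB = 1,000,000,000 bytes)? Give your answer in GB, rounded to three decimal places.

892.022 GB

Total = 129 × 6.44 GiB = 830.76 GiB
= 830.76 × 1,073,741,824 bytes = 892,021,757,706.24 bytes
1 GB = 1,000,000,000 bytes
892,021,757,706.24 / 1,000,000,000 = 892.022 GB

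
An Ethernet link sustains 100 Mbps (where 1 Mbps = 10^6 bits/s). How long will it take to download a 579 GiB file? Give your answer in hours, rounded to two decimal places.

579 GiB = 621,696,516,096 bytes = 4,973,572,128,768 bits
100 Mbps = 100,000,000 bits/s
time = 4,973,572,128,768 / 100,000,000 = 49,735.7213 s
49,735.7213 s / 3600 = 13.82 hours

13.82 hours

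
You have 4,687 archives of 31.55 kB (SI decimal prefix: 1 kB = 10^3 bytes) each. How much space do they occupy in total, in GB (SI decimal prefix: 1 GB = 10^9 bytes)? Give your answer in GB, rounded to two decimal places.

Total = 4,687 × 31.55 kB = 147874.85 kB
= 147874.85 × 1,000 bytes = 147,874,850 bytes
1 GB = 1,000,000,000 bytes
147,874,850 / 1,000,000,000 = 0.15 GB

0.15 GB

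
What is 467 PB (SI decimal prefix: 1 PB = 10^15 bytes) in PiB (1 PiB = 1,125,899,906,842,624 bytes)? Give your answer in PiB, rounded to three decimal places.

414.779 PiB

467 PB = 467 × 10^15 bytes = 467,000,000,000,000,000 bytes
1 PiB = 2^50 bytes = 1,125,899,906,842,624 bytes
467,000,000,000,000,000 / 1,125,899,906,842,624 = 414.779 PiB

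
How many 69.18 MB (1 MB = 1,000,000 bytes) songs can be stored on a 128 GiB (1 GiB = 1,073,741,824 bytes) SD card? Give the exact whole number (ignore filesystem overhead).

1,986

Capacity: 128 GiB = 137,438,953,472 bytes
Per item: 69.18 MB = 69,180,000 bytes
⌊137,438,953,472 / 69,180,000⌋ = 1,986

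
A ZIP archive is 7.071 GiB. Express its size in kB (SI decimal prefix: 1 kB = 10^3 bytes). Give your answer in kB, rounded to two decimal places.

7.071 GiB = 7.071 × 2^30 bytes = 7,592,428,437.504 bytes
1 kB = 1,000 bytes
7,592,428,437.504 / 1,000 = 7,592,428.44 kB

7,592,428.44 kB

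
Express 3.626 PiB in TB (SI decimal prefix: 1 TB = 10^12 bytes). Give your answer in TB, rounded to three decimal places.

3.626 PiB = 3.626 × 2^50 bytes = 4,082,513,062,211,354.624 bytes
1 TB = 1,000,000,000,000 bytes
4,082,513,062,211,354.624 / 1,000,000,000,000 = 4,082.513 TB

4,082.513 TB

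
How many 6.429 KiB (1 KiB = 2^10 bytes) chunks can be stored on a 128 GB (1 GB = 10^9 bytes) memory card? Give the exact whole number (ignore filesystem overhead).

Capacity: 128 GB = 128,000,000,000 bytes
Per item: 6.429 KiB = 6,583.296 bytes
⌊128,000,000,000 / 6,583.296⌋ = 19,443,148

19,443,148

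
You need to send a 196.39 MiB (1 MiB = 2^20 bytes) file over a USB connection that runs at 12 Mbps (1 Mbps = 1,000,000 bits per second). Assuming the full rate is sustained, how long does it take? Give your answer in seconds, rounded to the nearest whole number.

137 seconds

196.39 MiB = 205,929,840.64 bytes = 1,647,438,725.12 bits
12 Mbps = 12,000,000 bits/s
time = 1,647,438,725.12 / 12,000,000 = 137 s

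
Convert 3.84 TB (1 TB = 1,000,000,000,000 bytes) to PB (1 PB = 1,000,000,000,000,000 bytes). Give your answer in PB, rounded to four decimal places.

0.0038 PB

3.84 TB × 1,000,000,000,000 bytes/TB = 3,840,000,000,000 bytes
1 PB = 1,000,000,000,000,000 bytes
3,840,000,000,000 / 1,000,000,000,000,000 = 0.0038 PB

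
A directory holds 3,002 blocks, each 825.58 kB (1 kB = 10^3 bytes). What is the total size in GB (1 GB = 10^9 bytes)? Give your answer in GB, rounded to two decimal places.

Total = 3,002 × 825.58 kB = 2478391.16 kB
= 2478391.16 × 1,000 bytes = 2,478,391,160 bytes
1 GB = 1,000,000,000 bytes
2,478,391,160 / 1,000,000,000 = 2.48 GB

2.48 GB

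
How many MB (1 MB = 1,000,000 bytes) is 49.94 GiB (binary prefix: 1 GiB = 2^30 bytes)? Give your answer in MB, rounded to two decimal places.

49.94 GiB × 1,073,741,824 bytes/GiB = 53,622,666,690.56 bytes
1 MB = 1,000,000 bytes
53,622,666,690.56 / 1,000,000 = 53,622.67 MB

53,622.67 MB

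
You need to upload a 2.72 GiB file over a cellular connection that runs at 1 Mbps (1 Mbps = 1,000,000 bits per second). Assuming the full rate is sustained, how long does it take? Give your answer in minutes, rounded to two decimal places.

389.41 minutes

2.72 GiB = 2,920,577,761.28 bytes = 23,364,622,090.24 bits
1 Mbps = 1,000,000 bits/s
time = 23,364,622,090.24 / 1,000,000 = 23,364.622 s
23,364.622 s / 60 = 389.41 minutes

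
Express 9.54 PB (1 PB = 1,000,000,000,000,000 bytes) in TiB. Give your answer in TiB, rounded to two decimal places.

8,676.58 TiB

9.54 PB × 1,000,000,000,000,000 bytes/PB = 9,540,000,000,000,000 bytes
1 TiB = 2^40 bytes = 1,099,511,627,776 bytes
9,540,000,000,000,000 / 1,099,511,627,776 = 8,676.58 TiB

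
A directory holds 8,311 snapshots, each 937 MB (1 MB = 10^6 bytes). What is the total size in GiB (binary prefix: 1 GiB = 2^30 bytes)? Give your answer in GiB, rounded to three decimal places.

Total = 8,311 × 937 MB = 7,787,407 MB
= 7,787,407 × 1,000,000 bytes = 7,787,407,000,000 bytes
1 GiB = 1,073,741,824 bytes
7,787,407,000,000 / 1,073,741,824 = 7,252.588 GiB

7,252.588 GiB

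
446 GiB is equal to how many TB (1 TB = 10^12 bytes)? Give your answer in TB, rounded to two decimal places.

446 GiB × 1,073,741,824 bytes/GiB = 478,888,853,504 bytes
1 TB = 1,000,000,000,000 bytes
478,888,853,504 / 1,000,000,000,000 = 0.48 TB

0.48 TB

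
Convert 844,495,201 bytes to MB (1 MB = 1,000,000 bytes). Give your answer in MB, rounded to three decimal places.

844.495 MB

844,495,201 bytes given.
1 MB = 1,000,000 bytes
844,495,201 / 1,000,000 = 844.495 MB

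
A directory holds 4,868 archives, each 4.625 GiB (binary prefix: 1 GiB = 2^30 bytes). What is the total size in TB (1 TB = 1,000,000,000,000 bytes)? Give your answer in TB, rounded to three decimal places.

Total = 4,868 × 4.625 GiB = 22514.5 GiB
= 22514.5 × 1,073,741,824 bytes = 24,174,760,296,448 bytes
1 TB = 1,000,000,000,000 bytes
24,174,760,296,448 / 1,000,000,000,000 = 24.175 TB

24.175 TB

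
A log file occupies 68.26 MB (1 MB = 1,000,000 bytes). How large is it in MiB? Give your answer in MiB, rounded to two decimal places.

68.26 MB = 68.26 × 10^6 bytes = 68,260,000 bytes
1 MiB = 1,048,576 bytes
68,260,000 / 1,048,576 = 65.10 MiB

65.10 MiB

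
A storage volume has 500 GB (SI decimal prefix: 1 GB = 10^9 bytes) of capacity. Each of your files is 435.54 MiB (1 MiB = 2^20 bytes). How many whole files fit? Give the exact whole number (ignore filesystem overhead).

1,094

Capacity: 500 GB = 500,000,000,000 bytes
Per item: 435.54 MiB = 456,696,791.04 bytes
⌊500,000,000,000 / 456,696,791.04⌋ = 1,094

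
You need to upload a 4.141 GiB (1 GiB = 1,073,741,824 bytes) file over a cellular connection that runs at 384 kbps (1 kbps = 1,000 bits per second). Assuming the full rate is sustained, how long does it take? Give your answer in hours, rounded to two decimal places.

4.141 GiB = 4,446,364,893.184 bytes = 35,570,919,145.472 bits
384 kbps = 384,000 bits/s
time = 35,570,919,145.472 / 384,000 = 92,632.6019 s
92,632.6019 s / 3600 = 25.73 hours

25.73 hours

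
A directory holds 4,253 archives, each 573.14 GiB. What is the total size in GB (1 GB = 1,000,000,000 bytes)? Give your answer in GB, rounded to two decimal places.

Total = 4,253 × 573.14 GiB = 2437564.42 GiB
= 2437564.42 × 1,073,741,824 bytes = 2,617,314,866,448,302.08 bytes
1 GB = 1,000,000,000 bytes
2,617,314,866,448,302.08 / 1,000,000,000 = 2,617,314.87 GB

2,617,314.87 GB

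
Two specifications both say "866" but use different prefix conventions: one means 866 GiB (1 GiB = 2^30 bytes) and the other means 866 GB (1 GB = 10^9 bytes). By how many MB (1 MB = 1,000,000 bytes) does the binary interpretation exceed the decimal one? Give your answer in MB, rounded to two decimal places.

866 GiB = 866 × 1,073,741,824 = 929,860,419,584 bytes
866 GB = 866 × 1,000,000,000 = 866,000,000,000 bytes
difference = 63,860,419,584 bytes
63,860,419,584 / 1,000,000 = 63,860.42 MB

63,860.42 MB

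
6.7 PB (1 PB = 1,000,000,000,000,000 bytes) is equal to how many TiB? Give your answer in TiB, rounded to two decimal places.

6.7 PB × 1,000,000,000,000,000 bytes/PB = 6,700,000,000,000,000 bytes
1 TiB = 1,099,511,627,776 bytes
6,700,000,000,000,000 / 1,099,511,627,776 = 6,093.61 TiB

6,093.61 TiB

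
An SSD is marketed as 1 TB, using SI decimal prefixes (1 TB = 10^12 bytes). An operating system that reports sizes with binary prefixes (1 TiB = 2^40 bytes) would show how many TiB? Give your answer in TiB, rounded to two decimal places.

1 TB = 1 × 10^12 bytes = 1,000,000,000,000 bytes
1 TiB = 1,099,511,627,776 bytes
1,000,000,000,000 / 1,099,511,627,776 = 0.91 TiB

0.91 TiB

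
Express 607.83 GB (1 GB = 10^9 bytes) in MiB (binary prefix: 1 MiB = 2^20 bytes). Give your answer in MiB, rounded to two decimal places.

607.83 GB = 607.83 × 10^9 bytes = 607,830,000,000 bytes
1 MiB = 2^20 bytes = 1,048,576 bytes
607,830,000,000 / 1,048,576 = 579,671.86 MiB

579,671.86 MiB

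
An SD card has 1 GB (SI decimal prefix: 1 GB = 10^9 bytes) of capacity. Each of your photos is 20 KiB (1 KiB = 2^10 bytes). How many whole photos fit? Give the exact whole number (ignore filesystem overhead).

48,828

Capacity: 1 GB = 1,000,000,000 bytes
Per item: 20 KiB = 20,480 bytes
⌊1,000,000,000 / 20,480⌋ = 48,828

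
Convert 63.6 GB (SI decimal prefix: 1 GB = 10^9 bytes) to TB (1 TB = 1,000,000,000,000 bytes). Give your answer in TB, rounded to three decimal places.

0.064 TB

63.6 GB = 63.6 × 10^9 bytes = 63,600,000,000 bytes
1 TB = 1,000,000,000,000 bytes
63,600,000,000 / 1,000,000,000,000 = 0.064 TB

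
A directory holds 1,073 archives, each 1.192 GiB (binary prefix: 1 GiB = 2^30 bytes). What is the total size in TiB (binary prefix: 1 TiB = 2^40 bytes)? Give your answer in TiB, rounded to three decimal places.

Total = 1,073 × 1.192 GiB = 1279.016 GiB
= 1279.016 × 1,073,741,824 bytes = 1,373,332,972,765.184 bytes
1 TiB = 1,099,511,627,776 bytes
1,373,332,972,765.184 / 1,099,511,627,776 = 1.249 TiB

1.249 TiB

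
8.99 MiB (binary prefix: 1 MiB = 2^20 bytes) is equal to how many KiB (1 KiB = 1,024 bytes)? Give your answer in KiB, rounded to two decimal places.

9,205.76 KiB

8.99 MiB = 8.99 × 2^20 bytes = 9,426,698.24 bytes
1 KiB = 2^10 bytes = 1,024 bytes
9,426,698.24 / 1,024 = 9,205.76 KiB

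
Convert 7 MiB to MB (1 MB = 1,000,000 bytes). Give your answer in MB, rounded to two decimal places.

7 MiB = 7 × 2^20 bytes = 7,340,032 bytes
1 MB = 1,000,000 bytes
7,340,032 / 1,000,000 = 7.34 MB

7.34 MB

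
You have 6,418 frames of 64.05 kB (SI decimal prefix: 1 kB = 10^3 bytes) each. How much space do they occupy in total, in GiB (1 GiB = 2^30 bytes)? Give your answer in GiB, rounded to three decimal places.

0.383 GiB

Total = 6,418 × 64.05 kB = 411072.9 kB
= 411072.9 × 1,000 bytes = 411,072,900 bytes
1 GiB = 1,073,741,824 bytes
411,072,900 / 1,073,741,824 = 0.383 GiB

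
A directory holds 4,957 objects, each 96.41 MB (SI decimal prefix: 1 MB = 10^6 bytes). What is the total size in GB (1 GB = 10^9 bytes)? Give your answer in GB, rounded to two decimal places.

477.90 GB

Total = 4,957 × 96.41 MB = 477904.37 MB
= 477904.37 × 1,000,000 bytes = 477,904,370,000 bytes
1 GB = 1,000,000,000 bytes
477,904,370,000 / 1,000,000,000 = 477.90 GB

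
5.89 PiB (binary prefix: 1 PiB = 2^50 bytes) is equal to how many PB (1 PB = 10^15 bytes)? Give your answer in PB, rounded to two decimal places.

5.89 PiB = 5.89 × 2^50 bytes = 6,631,550,451,303,055.36 bytes
1 PB = 1,000,000,000,000,000 bytes
6,631,550,451,303,055.36 / 1,000,000,000,000,000 = 6.63 PB

6.63 PB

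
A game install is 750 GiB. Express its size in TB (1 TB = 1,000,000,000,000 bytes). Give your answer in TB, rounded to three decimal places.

750 GiB = 750 × 2^30 bytes = 805,306,368,000 bytes
1 TB = 1,000,000,000,000 bytes
805,306,368,000 / 1,000,000,000,000 = 0.805 TB

0.805 TB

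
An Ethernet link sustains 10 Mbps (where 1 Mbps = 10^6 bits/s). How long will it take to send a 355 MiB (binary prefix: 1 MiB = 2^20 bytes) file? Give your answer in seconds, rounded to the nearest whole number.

355 MiB = 372,244,480 bytes = 2,977,955,840 bits
10 Mbps = 10,000,000 bits/s
time = 2,977,955,840 / 10,000,000 = 298 s

298 seconds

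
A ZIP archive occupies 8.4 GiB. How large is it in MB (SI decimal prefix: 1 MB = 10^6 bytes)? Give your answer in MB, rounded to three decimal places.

8.4 GiB × 1,073,741,824 bytes/GiB = 9,019,431,321.6 bytes
1 MB = 10^6 bytes = 1,000,000 bytes
9,019,431,321.6 / 1,000,000 = 9,019.431 MB

9,019.431 MB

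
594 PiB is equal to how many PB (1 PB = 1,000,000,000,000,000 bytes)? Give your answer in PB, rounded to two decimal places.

668.78 PB

594 PiB = 594 × 2^50 bytes = 668,784,544,664,518,656 bytes
1 PB = 10^15 bytes = 1,000,000,000,000,000 bytes
668,784,544,664,518,656 / 1,000,000,000,000,000 = 668.78 PB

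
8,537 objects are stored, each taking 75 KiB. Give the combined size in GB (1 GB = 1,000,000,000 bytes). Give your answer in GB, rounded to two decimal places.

Total = 8,537 × 75 KiB = 640,275 KiB
= 640,275 × 1,024 bytes = 655,641,600 bytes
1 GB = 1,000,000,000 bytes
655,641,600 / 1,000,000,000 = 0.66 GB

0.66 GB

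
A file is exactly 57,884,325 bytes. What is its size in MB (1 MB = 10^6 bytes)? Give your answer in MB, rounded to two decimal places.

57.88 MB

57,884,325 bytes given.
1 MB = 10^6 bytes = 1,000,000 bytes
57,884,325 / 1,000,000 = 57.88 MB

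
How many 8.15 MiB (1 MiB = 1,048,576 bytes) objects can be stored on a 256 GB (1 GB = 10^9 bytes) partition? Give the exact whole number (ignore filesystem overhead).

Capacity: 256 GB = 256,000,000,000 bytes
Per item: 8.15 MiB = 8,545,894.4 bytes
⌊256,000,000,000 / 8,545,894.4⌋ = 29,955

29,955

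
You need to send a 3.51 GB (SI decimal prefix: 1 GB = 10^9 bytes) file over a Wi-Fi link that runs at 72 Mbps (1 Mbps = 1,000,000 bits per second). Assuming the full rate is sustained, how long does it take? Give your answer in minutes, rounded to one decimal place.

3.51 GB = 3,510,000,000 bytes = 28,080,000,000 bits
72 Mbps = 72,000,000 bits/s
time = 28,080,000,000 / 72,000,000 = 390.00 s
390.00 s / 60 = 6.5 minutes

6.5 minutes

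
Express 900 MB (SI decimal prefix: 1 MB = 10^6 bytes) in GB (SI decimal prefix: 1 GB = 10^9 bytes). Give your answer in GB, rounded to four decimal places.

900 MB = 900 × 10^6 bytes = 900,000,000 bytes
1 GB = 1,000,000,000 bytes
900,000,000 / 1,000,000,000 = 0.9000 GB

0.9000 GB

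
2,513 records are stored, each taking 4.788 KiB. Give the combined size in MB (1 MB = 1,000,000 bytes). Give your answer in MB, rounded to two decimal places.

12.32 MB

Total = 2,513 × 4.788 KiB = 12032.244 KiB
= 12032.244 × 1,024 bytes = 12,321,017.856 bytes
1 MB = 1,000,000 bytes
12,321,017.856 / 1,000,000 = 12.32 MB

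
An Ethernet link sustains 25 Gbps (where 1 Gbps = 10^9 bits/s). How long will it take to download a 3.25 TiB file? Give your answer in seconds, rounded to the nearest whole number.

3.25 TiB = 3,573,412,790,272 bytes = 28,587,302,322,176 bits
25 Gbps = 25,000,000,000 bits/s
time = 28,587,302,322,176 / 25,000,000,000 = 1,143 s

1,143 seconds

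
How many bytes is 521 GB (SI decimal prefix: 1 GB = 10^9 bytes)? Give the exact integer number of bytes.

521 × 1,000,000,000 = 521,000,000,000 bytes  (1 GB = 10^9 bytes)

521,000,000,000 bytes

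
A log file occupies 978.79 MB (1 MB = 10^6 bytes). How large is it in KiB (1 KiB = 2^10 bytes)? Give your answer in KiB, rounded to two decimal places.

955,849.61 KiB

978.79 MB × 1,000,000 bytes/MB = 978,790,000 bytes
1 KiB = 2^10 bytes = 1,024 bytes
978,790,000 / 1,024 = 955,849.61 KiB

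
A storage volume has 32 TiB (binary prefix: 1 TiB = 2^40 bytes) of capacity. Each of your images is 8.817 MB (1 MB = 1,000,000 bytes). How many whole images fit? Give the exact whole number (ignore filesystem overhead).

Capacity: 32 TiB = 35,184,372,088,832 bytes
Per item: 8.817 MB = 8,817,000 bytes
⌊35,184,372,088,832 / 8,817,000⌋ = 3,990,515

3,990,515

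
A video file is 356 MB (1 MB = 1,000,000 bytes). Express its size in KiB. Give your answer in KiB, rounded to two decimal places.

356 MB = 356 × 10^6 bytes = 356,000,000 bytes
1 KiB = 2^10 bytes = 1,024 bytes
356,000,000 / 1,024 = 347,656.25 KiB

347,656.25 KiB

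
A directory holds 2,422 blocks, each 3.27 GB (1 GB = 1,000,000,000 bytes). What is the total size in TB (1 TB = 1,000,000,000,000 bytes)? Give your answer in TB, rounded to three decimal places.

Total = 2,422 × 3.27 GB = 7919.94 GB
= 7919.94 × 1,000,000,000 bytes = 7,919,940,000,000 bytes
1 TB = 1,000,000,000,000 bytes
7,919,940,000,000 / 1,000,000,000,000 = 7.920 TB

7.920 TB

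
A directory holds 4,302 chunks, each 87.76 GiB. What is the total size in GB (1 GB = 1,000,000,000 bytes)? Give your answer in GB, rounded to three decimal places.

Total = 4,302 × 87.76 GiB = 377543.52 GiB
= 377543.52 × 1,073,741,824 bytes = 405,384,267,804,180.48 bytes
1 GB = 1,000,000,000 bytes
405,384,267,804,180.48 / 1,000,000,000 = 405,384.268 GB

405,384.268 GB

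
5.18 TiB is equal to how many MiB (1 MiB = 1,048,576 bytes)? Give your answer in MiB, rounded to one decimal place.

5.18 TiB = 5.18 × 2^40 bytes = 5,695,470,231,879.68 bytes
1 MiB = 2^20 bytes = 1,048,576 bytes
5,695,470,231,879.68 / 1,048,576 = 5,431,623.7 MiB

5,431,623.7 MiB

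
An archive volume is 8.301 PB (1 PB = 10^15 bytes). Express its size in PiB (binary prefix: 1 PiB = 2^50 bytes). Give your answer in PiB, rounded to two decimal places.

7.37 PiB

8.301 PB = 8.301 × 10^15 bytes = 8,301,000,000,000,000 bytes
1 PiB = 2^50 bytes = 1,125,899,906,842,624 bytes
8,301,000,000,000,000 / 1,125,899,906,842,624 = 7.37 PiB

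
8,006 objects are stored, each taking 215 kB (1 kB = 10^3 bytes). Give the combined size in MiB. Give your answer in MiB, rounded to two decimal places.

Total = 8,006 × 215 kB = 1,721,290 kB
= 1,721,290 × 1,000 bytes = 1,721,290,000 bytes
1 MiB = 1,048,576 bytes
1,721,290,000 / 1,048,576 = 1,641.55 MiB

1,641.55 MiB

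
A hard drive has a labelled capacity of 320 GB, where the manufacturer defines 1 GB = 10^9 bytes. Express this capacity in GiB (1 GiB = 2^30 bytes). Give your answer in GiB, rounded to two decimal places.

298.02 GiB

320 GB = 320 × 10^9 bytes = 320,000,000,000 bytes
1 GiB = 2^30 bytes = 1,073,741,824 bytes
320,000,000,000 / 1,073,741,824 = 298.02 GiB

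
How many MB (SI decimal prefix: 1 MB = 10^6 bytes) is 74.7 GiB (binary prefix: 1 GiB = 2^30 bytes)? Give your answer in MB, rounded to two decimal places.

74.7 GiB = 74.7 × 2^30 bytes = 80,208,514,252.8 bytes
1 MB = 1,000,000 bytes
80,208,514,252.8 / 1,000,000 = 80,208.51 MB

80,208.51 MB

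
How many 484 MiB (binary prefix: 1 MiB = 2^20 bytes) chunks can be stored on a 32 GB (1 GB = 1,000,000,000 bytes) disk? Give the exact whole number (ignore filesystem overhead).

63

Capacity: 32 GB = 32,000,000,000 bytes
Per item: 484 MiB = 507,510,784 bytes
⌊32,000,000,000 / 507,510,784⌋ = 63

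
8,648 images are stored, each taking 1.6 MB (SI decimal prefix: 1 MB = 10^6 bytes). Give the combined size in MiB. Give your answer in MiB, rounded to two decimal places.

Total = 8,648 × 1.6 MB = 13836.8 MB
= 13836.8 × 1,000,000 bytes = 13,836,800,000 bytes
1 MiB = 1,048,576 bytes
13,836,800,000 / 1,048,576 = 13,195.80 MiB

13,195.80 MiB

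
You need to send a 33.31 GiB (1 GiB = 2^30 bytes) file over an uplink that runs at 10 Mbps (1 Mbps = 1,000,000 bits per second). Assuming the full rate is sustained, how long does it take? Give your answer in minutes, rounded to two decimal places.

476.88 minutes

33.31 GiB = 35,766,340,157.44 bytes = 286,130,721,259.52 bits
10 Mbps = 10,000,000 bits/s
time = 286,130,721,259.52 / 10,000,000 = 28,613.072 s
28,613.072 s / 60 = 476.88 minutes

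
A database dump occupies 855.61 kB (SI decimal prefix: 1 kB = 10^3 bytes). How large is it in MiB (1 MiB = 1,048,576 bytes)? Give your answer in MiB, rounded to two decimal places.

0.82 MiB

855.61 kB × 1,000 bytes/kB = 855,610 bytes
1 MiB = 1,048,576 bytes
855,610 / 1,048,576 = 0.82 MiB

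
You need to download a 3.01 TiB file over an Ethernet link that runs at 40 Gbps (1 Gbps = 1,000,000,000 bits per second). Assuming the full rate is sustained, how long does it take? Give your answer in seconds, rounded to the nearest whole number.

662 seconds

3.01 TiB = 3,309,529,999,605.76 bytes = 26,476,239,996,846.08 bits
40 Gbps = 40,000,000,000 bits/s
time = 26,476,239,996,846.08 / 40,000,000,000 = 662 s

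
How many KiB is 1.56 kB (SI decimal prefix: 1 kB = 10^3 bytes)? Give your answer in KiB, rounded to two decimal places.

1.52 KiB

1.56 kB = 1.56 × 10^3 bytes = 1,560 bytes
1 KiB = 2^10 bytes = 1,024 bytes
1,560 / 1,024 = 1.52 KiB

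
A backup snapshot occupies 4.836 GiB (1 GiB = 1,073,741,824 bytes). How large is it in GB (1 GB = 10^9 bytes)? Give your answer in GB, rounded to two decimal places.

4.836 GiB = 4.836 × 2^30 bytes = 5,192,615,460.864 bytes
1 GB = 10^9 bytes = 1,000,000,000 bytes
5,192,615,460.864 / 1,000,000,000 = 5.19 GB

5.19 GB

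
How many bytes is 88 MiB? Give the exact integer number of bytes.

88 × 1,048,576 = 92,274,688 bytes  (1 MiB = 2^20 bytes)

92,274,688 bytes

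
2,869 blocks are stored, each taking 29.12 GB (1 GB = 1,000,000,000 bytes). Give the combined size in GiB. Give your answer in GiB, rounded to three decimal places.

Total = 2,869 × 29.12 GB = 83545.28 GB
= 83545.28 × 1,000,000,000 bytes = 83,545,280,000,000 bytes
1 GiB = 1,073,741,824 bytes
83,545,280,000,000 / 1,073,741,824 = 77,807.605 GiB

77,807.605 GiB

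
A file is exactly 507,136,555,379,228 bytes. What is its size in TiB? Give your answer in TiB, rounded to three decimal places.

507,136,555,379,228 bytes given.
1 TiB = 2^40 bytes = 1,099,511,627,776 bytes
507,136,555,379,228 / 1,099,511,627,776 = 461.238 TiB

461.238 TiB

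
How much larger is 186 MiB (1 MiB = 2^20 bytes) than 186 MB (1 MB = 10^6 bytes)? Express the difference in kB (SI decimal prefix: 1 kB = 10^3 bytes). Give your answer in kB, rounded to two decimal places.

9,035.14 kB

186 MiB = 186 × 1,048,576 = 195,035,136 bytes
186 MB = 186 × 1,000,000 = 186,000,000 bytes
difference = 9,035,136 bytes
9,035,136 / 1,000 = 9,035.14 kB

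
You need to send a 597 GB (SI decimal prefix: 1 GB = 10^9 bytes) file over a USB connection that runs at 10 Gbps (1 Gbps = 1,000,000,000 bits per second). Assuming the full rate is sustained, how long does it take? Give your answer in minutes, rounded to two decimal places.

597 GB = 597,000,000,000 bytes = 4,776,000,000,000 bits
10 Gbps = 10,000,000,000 bits/s
time = 4,776,000,000,000 / 10,000,000,000 = 477.600 s
477.600 s / 60 = 7.96 minutes

7.96 minutes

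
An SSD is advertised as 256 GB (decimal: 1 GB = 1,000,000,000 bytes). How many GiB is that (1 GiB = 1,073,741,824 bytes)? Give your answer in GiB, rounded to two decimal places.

256 GB × 1,000,000,000 bytes/GB = 256,000,000,000 bytes
1 GiB = 2^30 bytes = 1,073,741,824 bytes
256,000,000,000 / 1,073,741,824 = 238.42 GiB

238.42 GiB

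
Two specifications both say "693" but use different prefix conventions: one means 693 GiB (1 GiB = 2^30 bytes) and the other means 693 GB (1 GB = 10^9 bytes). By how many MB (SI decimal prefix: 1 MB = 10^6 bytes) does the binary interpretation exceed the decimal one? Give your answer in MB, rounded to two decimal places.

51,103.08 MB

693 GiB = 693 × 1,073,741,824 = 744,103,084,032 bytes
693 GB = 693 × 1,000,000,000 = 693,000,000,000 bytes
difference = 51,103,084,032 bytes
51,103,084,032 / 1,000,000 = 51,103.08 MB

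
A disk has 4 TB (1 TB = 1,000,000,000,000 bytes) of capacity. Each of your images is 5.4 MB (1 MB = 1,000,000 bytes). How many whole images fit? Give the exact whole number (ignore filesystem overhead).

Capacity: 4 TB = 4,000,000,000,000 bytes
Per item: 5.4 MB = 5,400,000 bytes
⌊4,000,000,000,000 / 5,400,000⌋ = 740,740

740,740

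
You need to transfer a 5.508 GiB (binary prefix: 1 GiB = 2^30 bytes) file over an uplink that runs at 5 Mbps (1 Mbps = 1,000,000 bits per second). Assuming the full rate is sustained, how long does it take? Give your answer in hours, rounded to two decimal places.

2.63 hours

5.508 GiB = 5,914,169,966.592 bytes = 47,313,359,732.736 bits
5 Mbps = 5,000,000 bits/s
time = 47,313,359,732.736 / 5,000,000 = 9,462.6719 s
9,462.6719 s / 3600 = 2.63 hours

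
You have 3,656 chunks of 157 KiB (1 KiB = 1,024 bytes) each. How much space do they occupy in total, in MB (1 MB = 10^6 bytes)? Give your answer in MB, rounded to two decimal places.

587.77 MB

Total = 3,656 × 157 KiB = 573,992 KiB
= 573,992 × 1,024 bytes = 587,767,808 bytes
1 MB = 1,000,000 bytes
587,767,808 / 1,000,000 = 587.77 MB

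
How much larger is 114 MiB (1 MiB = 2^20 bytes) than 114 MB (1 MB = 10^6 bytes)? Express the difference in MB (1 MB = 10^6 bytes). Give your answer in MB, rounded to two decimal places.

5.54 MB

114 MiB = 114 × 1,048,576 = 119,537,664 bytes
114 MB = 114 × 1,000,000 = 114,000,000 bytes
difference = 5,537,664 bytes
5,537,664 / 1,000,000 = 5.54 MB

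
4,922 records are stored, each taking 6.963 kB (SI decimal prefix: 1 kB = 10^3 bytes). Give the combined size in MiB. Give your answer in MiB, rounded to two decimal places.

32.68 MiB

Total = 4,922 × 6.963 kB = 34271.886 kB
= 34271.886 × 1,000 bytes = 34,271,886 bytes
1 MiB = 1,048,576 bytes
34,271,886 / 1,048,576 = 32.68 MiB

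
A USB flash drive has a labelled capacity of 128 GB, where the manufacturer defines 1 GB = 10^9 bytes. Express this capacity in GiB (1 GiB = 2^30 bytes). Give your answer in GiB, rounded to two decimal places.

128 GB × 1,000,000,000 bytes/GB = 128,000,000,000 bytes
1 GiB = 1,073,741,824 bytes
128,000,000,000 / 1,073,741,824 = 119.21 GiB

119.21 GiB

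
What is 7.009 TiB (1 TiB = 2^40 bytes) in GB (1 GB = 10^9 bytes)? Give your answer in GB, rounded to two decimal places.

7.009 TiB = 7.009 × 2^40 bytes = 7,706,476,999,081.984 bytes
1 GB = 1,000,000,000 bytes
7,706,476,999,081.984 / 1,000,000,000 = 7,706.48 GB

7,706.48 GB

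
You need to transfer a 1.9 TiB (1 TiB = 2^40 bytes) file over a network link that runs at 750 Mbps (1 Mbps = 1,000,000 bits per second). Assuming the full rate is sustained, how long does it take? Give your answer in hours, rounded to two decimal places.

1.9 TiB = 2,089,072,092,774.4 bytes = 16,712,576,742,195.2 bits
750 Mbps = 750,000,000 bits/s
time = 16,712,576,742,195.2 / 750,000,000 = 22,283.4357 s
22,283.4357 s / 3600 = 6.19 hours

6.19 hours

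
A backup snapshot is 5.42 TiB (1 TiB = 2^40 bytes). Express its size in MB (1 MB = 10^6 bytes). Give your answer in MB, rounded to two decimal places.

5,959,353.02 MB

5.42 TiB = 5.42 × 2^40 bytes = 5,959,353,022,545.92 bytes
1 MB = 1,000,000 bytes
5,959,353,022,545.92 / 1,000,000 = 5,959,353.02 MB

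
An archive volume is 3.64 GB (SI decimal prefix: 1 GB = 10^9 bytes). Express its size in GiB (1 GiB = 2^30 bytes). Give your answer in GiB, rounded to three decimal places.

3.390 GiB

3.64 GB = 3.64 × 10^9 bytes = 3,640,000,000 bytes
1 GiB = 1,073,741,824 bytes
3,640,000,000 / 1,073,741,824 = 3.390 GiB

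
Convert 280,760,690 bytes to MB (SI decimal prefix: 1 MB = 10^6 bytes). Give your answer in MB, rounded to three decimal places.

280,760,690 bytes given.
1 MB = 1,000,000 bytes
280,760,690 / 1,000,000 = 280.761 MB

280.761 MB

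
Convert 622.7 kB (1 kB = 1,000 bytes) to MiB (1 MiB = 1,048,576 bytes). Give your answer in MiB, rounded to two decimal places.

622.7 kB = 622.7 × 10^3 bytes = 622,700 bytes
1 MiB = 2^20 bytes = 1,048,576 bytes
622,700 / 1,048,576 = 0.59 MiB

0.59 MiB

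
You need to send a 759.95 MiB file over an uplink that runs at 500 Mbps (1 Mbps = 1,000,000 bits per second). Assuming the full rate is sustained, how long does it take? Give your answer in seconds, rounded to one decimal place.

759.95 MiB = 796,865,331.2 bytes = 6,374,922,649.6 bits
500 Mbps = 500,000,000 bits/s
time = 6,374,922,649.6 / 500,000,000 = 12.7 s

12.7 seconds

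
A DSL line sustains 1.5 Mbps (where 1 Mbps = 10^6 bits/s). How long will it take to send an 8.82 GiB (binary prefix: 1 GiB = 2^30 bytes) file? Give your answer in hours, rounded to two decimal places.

8.82 GiB = 9,470,402,887.68 bytes = 75,763,223,101.44 bits
1.5 Mbps = 1,500,000 bits/s
time = 75,763,223,101.44 / 1,500,000 = 50,508.8154 s
50,508.8154 s / 3600 = 14.03 hours

14.03 hours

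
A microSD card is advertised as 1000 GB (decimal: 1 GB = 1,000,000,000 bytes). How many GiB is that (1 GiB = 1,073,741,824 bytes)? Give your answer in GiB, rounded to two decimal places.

931.32 GiB

1000 GB × 1,000,000,000 bytes/GB = 1,000,000,000,000 bytes
1 GiB = 1,073,741,824 bytes
1,000,000,000,000 / 1,073,741,824 = 931.32 GiB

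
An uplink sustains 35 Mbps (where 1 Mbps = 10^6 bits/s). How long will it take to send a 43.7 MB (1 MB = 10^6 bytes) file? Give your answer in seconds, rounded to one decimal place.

43.7 MB = 43,700,000 bytes = 349,600,000 bits
35 Mbps = 35,000,000 bits/s
time = 349,600,000 / 35,000,000 = 10.0 s

10.0 seconds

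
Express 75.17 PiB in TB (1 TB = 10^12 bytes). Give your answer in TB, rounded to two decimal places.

84,633.90 TB

75.17 PiB = 75.17 × 2^50 bytes = 84,633,895,997,360,046.08 bytes
1 TB = 1,000,000,000,000 bytes
84,633,895,997,360,046.08 / 1,000,000,000,000 = 84,633.90 TB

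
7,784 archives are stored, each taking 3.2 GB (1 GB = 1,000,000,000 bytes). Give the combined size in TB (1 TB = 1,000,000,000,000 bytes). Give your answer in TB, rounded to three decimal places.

24.909 TB

Total = 7,784 × 3.2 GB = 24908.8 GB
= 24908.8 × 1,000,000,000 bytes = 24,908,800,000,000 bytes
1 TB = 1,000,000,000,000 bytes
24,908,800,000,000 / 1,000,000,000,000 = 24.909 TB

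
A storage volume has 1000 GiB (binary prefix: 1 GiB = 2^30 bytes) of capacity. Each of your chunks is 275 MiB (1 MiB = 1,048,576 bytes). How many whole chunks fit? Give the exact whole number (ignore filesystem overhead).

3,723

Capacity: 1000 GiB = 1,073,741,824,000 bytes
Per item: 275 MiB = 288,358,400 bytes
⌊1,073,741,824,000 / 288,358,400⌋ = 3,723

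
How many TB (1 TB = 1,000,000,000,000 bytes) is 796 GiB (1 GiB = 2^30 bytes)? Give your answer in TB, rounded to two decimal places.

796 GiB = 796 × 2^30 bytes = 854,698,491,904 bytes
1 TB = 1,000,000,000,000 bytes
854,698,491,904 / 1,000,000,000,000 = 0.85 TB

0.85 TB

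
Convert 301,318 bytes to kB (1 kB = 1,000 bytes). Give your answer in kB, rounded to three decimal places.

301,318 bytes given.
1 kB = 1,000 bytes
301,318 / 1,000 = 301.318 kB

301.318 kB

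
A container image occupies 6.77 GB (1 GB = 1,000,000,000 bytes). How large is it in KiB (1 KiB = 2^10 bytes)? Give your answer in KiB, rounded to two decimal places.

6.77 GB = 6.77 × 10^9 bytes = 6,770,000,000 bytes
1 KiB = 1,024 bytes
6,770,000,000 / 1,024 = 6,611,328.13 KiB

6,611,328.13 KiB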